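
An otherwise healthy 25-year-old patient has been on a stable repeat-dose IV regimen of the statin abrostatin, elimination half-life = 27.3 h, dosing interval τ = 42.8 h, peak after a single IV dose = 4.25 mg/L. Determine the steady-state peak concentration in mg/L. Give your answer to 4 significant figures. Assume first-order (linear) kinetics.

k = ln2 / t½ = 0.693147 / 27.3 = 0.02539 h⁻¹
e^(−kτ) = e^(−0.02539 × 42.8) = 0.3373
Accumulation ratio R = 1 / (1 − e^(−kτ)) = 1 / (1 − 0.3373) = 1.509
Steady-state peak = C₀ × R = 4.25 × 1.509 = 6.413 mg/L

6.413 mg/L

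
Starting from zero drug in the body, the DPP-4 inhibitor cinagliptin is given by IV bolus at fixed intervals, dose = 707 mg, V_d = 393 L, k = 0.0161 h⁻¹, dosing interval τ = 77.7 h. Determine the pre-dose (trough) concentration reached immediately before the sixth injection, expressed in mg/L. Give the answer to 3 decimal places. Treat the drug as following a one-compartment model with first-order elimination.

0.720 mg/L

C₀ per dose = Dose / Vd = 707 / 393 = 1.799 mg/L
Fraction remaining after one interval: r = e^(−kτ) = e^(−0.01610 × 77.7) = 0.2862
Before dose 6, 5 doses have been given (aged 1τ, 2τ, 3τ, 4τ, 5τ).
C_trough = C₀ × (r + r² + … + r^5) = C₀ × r(1−r^5)/(1−r)
        = 1.799 × 0.2862 × (1 − 0.001920) / (1 − 0.2862) = 0.7199 mg/L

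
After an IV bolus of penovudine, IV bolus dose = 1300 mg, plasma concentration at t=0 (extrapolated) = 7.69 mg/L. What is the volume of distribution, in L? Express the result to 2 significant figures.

Vd = Dose / C₀ = 1300 / 7.69 = 169.1 L

170 L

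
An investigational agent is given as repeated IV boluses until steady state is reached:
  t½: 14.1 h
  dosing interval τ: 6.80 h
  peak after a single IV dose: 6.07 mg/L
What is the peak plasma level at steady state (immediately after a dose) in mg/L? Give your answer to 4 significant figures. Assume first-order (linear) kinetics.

21.36 mg/L

k = ln2 / t½ = 0.693147 / 14.1 = 0.04916 h⁻¹
e^(−kτ) = e^(−0.04916 × 6.80) = 0.7158
Accumulation ratio R = 1 / (1 − e^(−kτ)) = 1 / (1 − 0.7158) = 3.519
Steady-state peak = C₀ × R = 6.07 × 3.519 = 21.36 mg/L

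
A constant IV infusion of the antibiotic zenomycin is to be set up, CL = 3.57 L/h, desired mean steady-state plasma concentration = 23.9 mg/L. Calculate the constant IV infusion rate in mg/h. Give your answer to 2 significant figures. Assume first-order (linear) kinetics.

At steady state, infusion rate R₀ = Css × CL = 23.9 × 3.570 = 85.32 mg/h

85 mg/h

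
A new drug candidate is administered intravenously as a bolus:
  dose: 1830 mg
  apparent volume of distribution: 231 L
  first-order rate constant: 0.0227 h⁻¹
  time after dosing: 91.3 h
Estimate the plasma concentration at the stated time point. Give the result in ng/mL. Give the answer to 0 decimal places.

C₀ = Dose / Vd = 1830 / 231 = 7.922 mg/L
C = C₀ · e^(−k·t) = 7.922 × e^(−0.02270 × 91.3)
  = 7.922 × 0.1259 = 0.9974 mg/L
Convert: 0.9974 mg/L × 1000 = 997.4 ng/mL

997 ng/mL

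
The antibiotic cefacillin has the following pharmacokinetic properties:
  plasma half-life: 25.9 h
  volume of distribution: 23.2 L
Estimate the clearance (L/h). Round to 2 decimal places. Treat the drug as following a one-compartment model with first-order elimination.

0.62 L/h

k = ln2 / t½ = 0.693147 / 25.9 = 0.02676 h⁻¹
CL = k × Vd = 0.02676 × 23.2 = 0.6208 L/h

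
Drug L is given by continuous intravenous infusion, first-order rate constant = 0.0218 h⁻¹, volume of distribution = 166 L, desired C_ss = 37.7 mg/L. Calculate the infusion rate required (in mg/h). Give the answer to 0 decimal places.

CL = k × Vd = 0.02180 × 166 = 3.619 L/h
At steady state, infusion rate R₀ = Css × CL = 37.7 × 3.619 = 136.4 mg/h

136 mg/h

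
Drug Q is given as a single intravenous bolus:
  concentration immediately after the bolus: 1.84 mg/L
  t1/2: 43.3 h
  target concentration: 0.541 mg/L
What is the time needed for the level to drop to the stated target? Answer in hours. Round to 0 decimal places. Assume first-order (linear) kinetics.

k = ln2 / t½ = 0.693147 / 43.3 = 0.01601 h⁻¹
t = ln(C₀ / C) / k = ln(1.840 / 0.541) / 0.01601
  = ln(3.401) / 0.01601 = 1.224 / 0.01601 = 76.45 h

76 h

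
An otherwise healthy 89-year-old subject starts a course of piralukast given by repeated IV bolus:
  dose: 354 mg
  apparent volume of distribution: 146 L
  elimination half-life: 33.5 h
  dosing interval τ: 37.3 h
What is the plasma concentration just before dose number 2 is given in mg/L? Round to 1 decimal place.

1.1 mg/L

C₀ per dose = Dose / Vd = 354 / 146 = 2.425 mg/L
k = ln2 / t½ = 0.693147 / 33.5 = 0.02069 h⁻¹
Fraction remaining after one interval: r = e^(−kτ) = e^(−0.02069 × 37.3) = 0.4622
Before dose 2, 1 dose has been given (aged 1τ).
C_trough = C₀ × r = 2.425 × 0.4622 = 1.121 mg/L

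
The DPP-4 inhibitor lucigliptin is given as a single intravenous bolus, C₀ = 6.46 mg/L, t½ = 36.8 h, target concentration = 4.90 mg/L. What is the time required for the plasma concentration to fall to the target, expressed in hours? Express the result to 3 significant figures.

14.7 h

k = ln2 / t½ = 0.693147 / 36.8 = 0.01884 h⁻¹
t = ln(C₀ / C) / k = ln(6.460 / 4.90) / 0.01884
  = ln(1.318) / 0.01884 = 0.2761 / 0.01884 = 14.65 h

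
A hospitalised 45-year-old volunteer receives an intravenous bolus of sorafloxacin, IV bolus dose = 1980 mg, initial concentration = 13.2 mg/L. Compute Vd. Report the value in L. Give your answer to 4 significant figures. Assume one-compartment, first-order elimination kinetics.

150.0 L

Vd = Dose / C₀ = 1980 / 13.2 = 150.0 L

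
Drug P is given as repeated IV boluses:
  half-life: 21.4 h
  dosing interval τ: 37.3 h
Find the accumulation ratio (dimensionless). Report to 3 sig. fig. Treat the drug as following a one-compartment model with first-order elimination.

k = ln2 / t½ = 0.693147 / 21.4 = 0.03239 h⁻¹
e^(−kτ) = e^(−0.03239 × 37.3) = 0.2988
Accumulation ratio R = 1 / (1 − e^(−kτ)) = 1 / (1 − 0.2988) = 1.426

1.43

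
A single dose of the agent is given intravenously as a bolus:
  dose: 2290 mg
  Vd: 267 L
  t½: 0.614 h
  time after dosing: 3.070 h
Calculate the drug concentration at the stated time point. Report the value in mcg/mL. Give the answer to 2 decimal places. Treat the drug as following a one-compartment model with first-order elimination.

0.27 mcg/mL

C₀ = Dose / Vd = 2290 / 267 = 8.577 mg/L
k = ln2 / t½ = 0.693147 / 0.614 = 1.129 h⁻¹
t / t½ = 3.070 / 0.614 = 5 half-lives
C = C₀ × (1/2)^5 = 8.577 × 0.03125 = 0.2680 mg/L
(0.2680 mg/L = 0.2680 mcg/mL)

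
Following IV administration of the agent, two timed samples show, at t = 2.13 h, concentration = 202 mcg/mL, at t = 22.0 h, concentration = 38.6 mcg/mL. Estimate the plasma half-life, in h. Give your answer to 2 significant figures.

k = ln(C₁/C₂) / (t₂ − t₁) = ln(202/38.6) / (22.0 − 2.13)
  = 1.655 / 19.87 = 0.08329 h⁻¹
t½ = ln2 / k = 0.693147 / 0.08329 = 8.322 h

8.3 h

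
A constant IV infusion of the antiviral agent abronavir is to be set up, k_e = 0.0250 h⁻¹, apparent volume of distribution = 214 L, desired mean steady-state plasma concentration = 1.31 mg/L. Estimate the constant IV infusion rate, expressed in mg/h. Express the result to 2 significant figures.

7.0 mg/h

CL = k × Vd = 0.02500 × 214 = 5.350 L/h
At steady state, infusion rate R₀ = Css × CL = 1.31 × 5.350 = 7.009 mg/h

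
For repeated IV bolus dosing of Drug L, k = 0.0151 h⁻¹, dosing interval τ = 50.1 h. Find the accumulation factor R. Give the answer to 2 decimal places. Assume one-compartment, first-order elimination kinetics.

1.88

e^(−kτ) = e^(−0.01510 × 50.1) = 0.4693
Accumulation ratio R = 1 / (1 − e^(−kτ)) = 1 / (1 − 0.4693) = 1.884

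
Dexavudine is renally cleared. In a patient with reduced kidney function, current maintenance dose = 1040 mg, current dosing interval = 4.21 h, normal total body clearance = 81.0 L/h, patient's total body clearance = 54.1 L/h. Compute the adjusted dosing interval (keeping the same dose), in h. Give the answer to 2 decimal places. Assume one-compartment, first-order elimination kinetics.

To keep the same average steady-state level, dosing rate must scale with clearance.
CL ratio = 54.1 / 81.0 = 0.6679
New interval (same dose) = 4.21 / 0.6679 = 6.303 h

6.30 h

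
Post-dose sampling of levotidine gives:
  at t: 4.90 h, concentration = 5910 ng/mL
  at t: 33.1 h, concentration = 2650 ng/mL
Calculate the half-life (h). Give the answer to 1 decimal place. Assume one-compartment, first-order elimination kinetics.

k = ln(C₁/C₂) / (t₂ − t₁) = ln(5910/2650) / (33.1 − 4.90)
  = 0.8021 / 28.20 = 0.02844 h⁻¹
t½ = ln2 / k = 0.693147 / 0.02844 = 24.37 h

24.4 h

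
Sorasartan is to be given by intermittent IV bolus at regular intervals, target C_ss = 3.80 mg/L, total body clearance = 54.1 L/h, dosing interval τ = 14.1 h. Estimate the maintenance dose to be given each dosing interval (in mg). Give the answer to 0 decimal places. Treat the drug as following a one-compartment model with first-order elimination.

At steady state, Dose/τ = Css × CL.
Dose = Css × CL × τ = 3.80 × 54.10 × 14.1 = 2899 mg

2899 mg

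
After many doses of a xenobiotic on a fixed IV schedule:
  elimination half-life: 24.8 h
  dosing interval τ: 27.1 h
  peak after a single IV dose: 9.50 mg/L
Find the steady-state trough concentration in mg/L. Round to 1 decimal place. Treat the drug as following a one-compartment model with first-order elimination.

8.4 mg/L

k = ln2 / t½ = 0.693147 / 24.8 = 0.02795 h⁻¹
e^(−kτ) = e^(−0.02795 × 27.1) = 0.4689
Accumulation ratio R = 1 / (1 − e^(−kτ)) = 1 / (1 − 0.4689) = 1.883
Steady-state trough = C₀ × R × e^(−kτ) = 9.50 × 1.883 × 0.4689 = 8.388 mg/L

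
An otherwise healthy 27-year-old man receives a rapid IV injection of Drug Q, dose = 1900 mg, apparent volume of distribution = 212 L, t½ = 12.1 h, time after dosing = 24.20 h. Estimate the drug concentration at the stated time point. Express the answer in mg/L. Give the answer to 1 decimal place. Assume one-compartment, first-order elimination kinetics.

2.2 mg/L

C₀ = Dose / Vd = 1900 / 212 = 8.962 mg/L
k = ln2 / t½ = 0.693147 / 12.1 = 0.05728 h⁻¹
t / t½ = 24.20 / 12.1 = 2 half-lives
C = C₀ × (1/2)^2 = 8.962 × 0.2500 = 2.241 mg/L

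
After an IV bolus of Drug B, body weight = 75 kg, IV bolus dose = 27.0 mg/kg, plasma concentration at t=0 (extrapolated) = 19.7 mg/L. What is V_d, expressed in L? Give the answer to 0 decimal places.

Dose = 27.0 × 75 = 2025 mg
Vd = Dose / C₀ = 2025 / 19.7 = 102.8 L

103 L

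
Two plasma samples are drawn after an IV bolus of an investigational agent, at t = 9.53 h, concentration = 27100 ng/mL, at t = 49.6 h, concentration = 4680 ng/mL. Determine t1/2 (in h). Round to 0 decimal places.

k = ln(C₁/C₂) / (t₂ − t₁) = ln(27100/4680) / (49.6 − 9.53)
  = 1.756 / 40.07 = 0.04382 h⁻¹
t½ = ln2 / k = 0.693147 / 0.04382 = 15.82 h

16 h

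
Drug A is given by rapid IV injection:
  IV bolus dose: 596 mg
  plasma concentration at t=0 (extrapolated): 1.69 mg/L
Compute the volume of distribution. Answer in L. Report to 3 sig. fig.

353 L

Vd = Dose / C₀ = 596.0 / 1.69 = 352.7 L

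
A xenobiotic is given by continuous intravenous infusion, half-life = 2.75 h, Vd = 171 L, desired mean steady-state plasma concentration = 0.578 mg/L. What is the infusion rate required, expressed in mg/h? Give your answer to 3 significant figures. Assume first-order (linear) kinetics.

24.9 mg/h

k = ln2 / t½ = 0.693147 / 2.75 = 0.2521 h⁻¹
CL = k × Vd = 0.2521 × 171 = 43.11 L/h
At steady state, infusion rate R₀ = Css × CL = 0.578 × 43.11 = 24.92 mg/h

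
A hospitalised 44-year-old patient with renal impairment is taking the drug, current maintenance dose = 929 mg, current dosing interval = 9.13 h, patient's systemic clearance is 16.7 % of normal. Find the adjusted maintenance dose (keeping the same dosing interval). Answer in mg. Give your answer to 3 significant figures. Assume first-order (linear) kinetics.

155 mg

To keep the same average steady-state level, dosing rate must scale with clearance.
CL ratio = 16.7 / 100 = 0.1670
New dose (same interval) = 929 × 0.1670 = 155.1 mg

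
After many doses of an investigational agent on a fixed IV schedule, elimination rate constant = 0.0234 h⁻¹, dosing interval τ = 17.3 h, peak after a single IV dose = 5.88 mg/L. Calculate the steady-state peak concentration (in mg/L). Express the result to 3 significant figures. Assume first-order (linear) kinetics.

e^(−kτ) = e^(−0.02340 × 17.3) = 0.6671
Accumulation ratio R = 1 / (1 − e^(−kτ)) = 1 / (1 − 0.6671) = 3.004
Steady-state peak = C₀ × R = 5.88 × 3.004 = 17.66 mg/L

17.7 mg/L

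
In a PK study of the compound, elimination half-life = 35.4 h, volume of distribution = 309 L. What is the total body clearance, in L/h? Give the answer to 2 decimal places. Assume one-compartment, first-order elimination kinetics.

k = ln2 / t½ = 0.693147 / 35.4 = 0.01958 h⁻¹
CL = k × Vd = 0.01958 × 309 = 6.050 L/h

6.05 L/h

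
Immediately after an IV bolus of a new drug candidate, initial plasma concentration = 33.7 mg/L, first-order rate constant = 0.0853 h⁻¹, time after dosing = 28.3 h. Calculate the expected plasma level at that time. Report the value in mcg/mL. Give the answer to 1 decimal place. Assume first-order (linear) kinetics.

C = C₀ · e^(−k·t) = 33.70 × e^(−0.08530 × 28.3)
  = 33.70 × 0.08946 = 3.015 mg/L
(3.015 mg/L = 3.015 mcg/mL)

3.0 mcg/mL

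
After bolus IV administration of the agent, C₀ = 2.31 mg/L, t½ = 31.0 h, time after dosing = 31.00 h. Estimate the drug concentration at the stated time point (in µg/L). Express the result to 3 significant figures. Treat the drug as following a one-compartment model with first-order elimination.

1160 µg/L

k = ln2 / t½ = 0.693147 / 31.0 = 0.02236 h⁻¹
t / t½ = 31.00 / 31.0 = 1 half-lives
C = C₀ × (1/2)^1 = 2.310 × 0.5000 = 1.155 mg/L
Convert: 1.155 mg/L × 1000 = 1155 µg/L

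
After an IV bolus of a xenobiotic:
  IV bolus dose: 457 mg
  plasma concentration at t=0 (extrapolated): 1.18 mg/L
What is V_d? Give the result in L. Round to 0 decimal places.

387 L

Vd = Dose / C₀ = 457.0 / 1.18 = 387.3 L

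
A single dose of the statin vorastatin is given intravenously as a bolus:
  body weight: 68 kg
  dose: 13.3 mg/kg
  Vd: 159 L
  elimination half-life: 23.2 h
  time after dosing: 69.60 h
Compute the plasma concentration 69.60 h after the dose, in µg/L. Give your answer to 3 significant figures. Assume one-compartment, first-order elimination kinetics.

711 µg/L

Total dose = 13.3 × 68 = 904.4 mg
C₀ = Dose / Vd = 904.4 / 159 = 5.688 mg/L
k = ln2 / t½ = 0.693147 / 23.2 = 0.02988 h⁻¹
t / t½ = 69.60 / 23.2 = 3 half-lives
C = C₀ × (1/2)^3 = 5.688 × 0.1250 = 0.7110 mg/L
Convert: 0.7110 mg/L × 1000 = 711.0 µg/L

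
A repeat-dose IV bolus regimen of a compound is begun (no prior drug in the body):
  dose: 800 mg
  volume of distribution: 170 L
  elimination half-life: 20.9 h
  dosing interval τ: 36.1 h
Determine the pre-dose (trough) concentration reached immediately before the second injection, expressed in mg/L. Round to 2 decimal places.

1.42 mg/L

C₀ per dose = Dose / Vd = 800 / 170 = 4.706 mg/L
k = ln2 / t½ = 0.693147 / 20.9 = 0.03316 h⁻¹
Fraction remaining after one interval: r = e^(−kτ) = e^(−0.03316 × 36.1) = 0.3021
Before dose 2, 1 dose has been given (aged 1τ).
C_trough = C₀ × r = 4.706 × 0.3021 = 1.422 mg/L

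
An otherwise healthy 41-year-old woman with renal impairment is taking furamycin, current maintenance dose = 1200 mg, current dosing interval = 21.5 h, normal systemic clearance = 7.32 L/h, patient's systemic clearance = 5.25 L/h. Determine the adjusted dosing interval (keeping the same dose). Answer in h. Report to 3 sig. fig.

30.0 h

To keep the same average steady-state level, dosing rate must scale with clearance.
CL ratio = 5.25 / 7.32 = 0.7172
New interval (same dose) = 21.5 / 0.7172 = 29.98 h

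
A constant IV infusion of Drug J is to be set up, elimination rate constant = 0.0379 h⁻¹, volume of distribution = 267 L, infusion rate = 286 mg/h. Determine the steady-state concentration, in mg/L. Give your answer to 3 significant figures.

28.3 mg/L

CL = k × Vd = 0.03790 × 267 = 10.12 L/h
At steady state Css = R₀ / CL = 286 / 10.12 = 28.26 mg/L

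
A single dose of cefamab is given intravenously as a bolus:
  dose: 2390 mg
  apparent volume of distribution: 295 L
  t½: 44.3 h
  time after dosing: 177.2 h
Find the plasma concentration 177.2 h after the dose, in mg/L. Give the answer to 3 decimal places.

C₀ = Dose / Vd = 2390 / 295 = 8.102 mg/L
k = ln2 / t½ = 0.693147 / 44.3 = 0.01565 h⁻¹
t / t½ = 177.2 / 44.3 = 4 half-lives
C = C₀ × (1/2)^4 = 8.102 × 0.06250 = 0.5064 mg/L

0.506 mg/L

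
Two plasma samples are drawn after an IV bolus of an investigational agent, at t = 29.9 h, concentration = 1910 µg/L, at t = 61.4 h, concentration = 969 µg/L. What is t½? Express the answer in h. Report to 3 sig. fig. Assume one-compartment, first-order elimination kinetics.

k = ln(C₁/C₂) / (t₂ − t₁) = ln(1910/969) / (61.4 − 29.9)
  = 0.6786 / 31.50 = 0.02154 h⁻¹
t½ = ln2 / k = 0.693147 / 0.02154 = 32.18 h

32.2 h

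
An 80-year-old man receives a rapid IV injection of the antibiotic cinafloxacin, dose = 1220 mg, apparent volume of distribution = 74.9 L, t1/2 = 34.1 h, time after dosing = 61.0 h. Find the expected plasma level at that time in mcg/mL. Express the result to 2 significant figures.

C₀ = Dose / Vd = 1220 / 74.9 = 16.29 mg/L
k = ln2 / t½ = 0.693147 / 34.1 = 0.02033 h⁻¹
C = C₀ · e^(−k·t) = 16.29 × e^(−0.02033 × 61.0)
  = 16.29 × 0.2893 = 4.713 mg/L
(4.713 mg/L = 4.713 mcg/mL)

4.7 mcg/mL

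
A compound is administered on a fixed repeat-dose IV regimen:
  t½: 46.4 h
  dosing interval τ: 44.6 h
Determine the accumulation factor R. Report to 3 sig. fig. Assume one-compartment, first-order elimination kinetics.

k = ln2 / t½ = 0.693147 / 46.4 = 0.01494 h⁻¹
e^(−kτ) = e^(−0.01494 × 44.6) = 0.5136
Accumulation ratio R = 1 / (1 − e^(−kτ)) = 1 / (1 − 0.5136) = 2.056

2.06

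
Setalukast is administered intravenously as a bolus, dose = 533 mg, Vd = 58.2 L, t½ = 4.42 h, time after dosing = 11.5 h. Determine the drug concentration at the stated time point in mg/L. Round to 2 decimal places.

C₀ = Dose / Vd = 533.0 / 58.2 = 9.158 mg/L
k = ln2 / t½ = 0.693147 / 4.42 = 0.1568 h⁻¹
C = C₀ · e^(−k·t) = 9.158 × e^(−0.1568 × 11.5)
  = 9.158 × 0.1648 = 1.509 mg/L

1.51 mg/L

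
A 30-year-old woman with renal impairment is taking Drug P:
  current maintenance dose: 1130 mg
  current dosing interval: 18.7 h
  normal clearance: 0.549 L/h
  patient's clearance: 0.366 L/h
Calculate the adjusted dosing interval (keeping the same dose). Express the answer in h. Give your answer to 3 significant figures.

To keep the same average steady-state level, dosing rate must scale with clearance.
CL ratio = 0.366 / 0.549 = 0.6667
New interval (same dose) = 18.7 / 0.6667 = 28.05 h

28.1 h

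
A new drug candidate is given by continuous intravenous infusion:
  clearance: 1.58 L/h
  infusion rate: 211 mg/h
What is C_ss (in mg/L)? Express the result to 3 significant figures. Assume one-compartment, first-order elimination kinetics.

134 mg/L

At steady state Css = R₀ / CL = 211 / 1.580 = 133.5 mg/L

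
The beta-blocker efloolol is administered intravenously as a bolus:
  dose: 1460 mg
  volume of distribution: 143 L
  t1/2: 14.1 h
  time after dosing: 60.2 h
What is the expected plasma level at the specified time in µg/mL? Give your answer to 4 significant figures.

C₀ = Dose / Vd = 1460 / 143 = 10.21 mg/L
k = ln2 / t½ = 0.693147 / 14.1 = 0.04916 h⁻¹
C = C₀ · e^(−k·t) = 10.21 × e^(−0.04916 × 60.2)
  = 10.21 × 0.05185 = 0.5294 mg/L
(0.5294 mg/L = 0.5294 µg/mL)

0.5294 µg/mL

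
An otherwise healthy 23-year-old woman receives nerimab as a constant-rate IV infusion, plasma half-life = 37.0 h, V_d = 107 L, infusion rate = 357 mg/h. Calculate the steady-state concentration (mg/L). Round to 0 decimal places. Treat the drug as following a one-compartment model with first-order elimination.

k = ln2 / t½ = 0.693147 / 37.0 = 0.01873 h⁻¹
CL = k × Vd = 0.01873 × 107 = 2.004 L/h
At steady state Css = R₀ / CL = 357 / 2.004 = 178.1 mg/L

178 mg/L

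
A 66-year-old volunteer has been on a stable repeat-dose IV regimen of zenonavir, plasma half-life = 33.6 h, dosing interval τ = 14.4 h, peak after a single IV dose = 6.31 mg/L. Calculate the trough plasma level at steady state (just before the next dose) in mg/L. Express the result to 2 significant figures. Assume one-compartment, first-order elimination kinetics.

18 mg/L

k = ln2 / t½ = 0.693147 / 33.6 = 0.02063 h⁻¹
e^(−kτ) = e^(−0.02063 × 14.4) = 0.7430
Accumulation ratio R = 1 / (1 − e^(−kτ)) = 1 / (1 − 0.7430) = 3.891
Steady-state trough = C₀ × R × e^(−kτ) = 6.31 × 3.891 × 0.7430 = 18.24 mg/L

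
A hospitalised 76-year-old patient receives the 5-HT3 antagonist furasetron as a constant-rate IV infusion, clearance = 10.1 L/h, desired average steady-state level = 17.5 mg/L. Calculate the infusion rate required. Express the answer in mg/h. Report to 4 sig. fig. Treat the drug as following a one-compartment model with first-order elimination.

At steady state, infusion rate R₀ = Css × CL = 17.5 × 10.10 = 176.8 mg/h

176.8 mg/h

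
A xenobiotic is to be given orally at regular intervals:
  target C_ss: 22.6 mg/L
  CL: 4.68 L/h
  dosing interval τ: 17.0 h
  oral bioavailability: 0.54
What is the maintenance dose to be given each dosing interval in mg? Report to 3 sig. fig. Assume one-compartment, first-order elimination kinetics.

3330 mg

At steady state, F × (Dose/τ) = Css × CL.
Dose = Css × CL × τ / F = 22.6 × 4.680 × 17.0 / 0.54 = 3330 mg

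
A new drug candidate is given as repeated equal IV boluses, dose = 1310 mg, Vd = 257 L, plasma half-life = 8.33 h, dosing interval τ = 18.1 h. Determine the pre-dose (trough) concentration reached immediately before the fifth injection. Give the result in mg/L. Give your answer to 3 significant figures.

C₀ per dose = Dose / Vd = 1310 / 257 = 5.097 mg/L
k = ln2 / t½ = 0.693147 / 8.33 = 0.08321 h⁻¹
Fraction remaining after one interval: r = e^(−kτ) = e^(−0.08321 × 18.1) = 0.2218
Before dose 5, 4 doses have been given (aged 1τ, 2τ, 3τ, 4τ).
C_trough = C₀ × (r + r² + … + r^4) = C₀ × r(1−r^4)/(1−r)
        = 5.097 × 0.2218 × (1 − 0.002420) / (1 − 0.2218) = 1.449 mg/L

1.45 mg/L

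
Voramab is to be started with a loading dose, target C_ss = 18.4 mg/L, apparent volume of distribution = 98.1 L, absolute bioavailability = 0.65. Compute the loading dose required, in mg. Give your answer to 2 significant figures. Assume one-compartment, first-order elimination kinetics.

2800 mg

LD = Css × Vd / F = 18.4 × 98.1 / 0.65 = 2777 mg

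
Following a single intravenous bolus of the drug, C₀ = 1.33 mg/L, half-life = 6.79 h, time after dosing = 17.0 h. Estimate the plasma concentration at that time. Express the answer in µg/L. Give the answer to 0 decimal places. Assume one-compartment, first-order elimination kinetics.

k = ln2 / t½ = 0.693147 / 6.79 = 0.1021 h⁻¹
C = C₀ · e^(−k·t) = 1.330 × e^(−0.1021 × 17.0)
  = 1.330 × 0.1763 = 0.2345 mg/L
Convert: 0.2345 mg/L × 1000 = 234.5 µg/L

235 µg/L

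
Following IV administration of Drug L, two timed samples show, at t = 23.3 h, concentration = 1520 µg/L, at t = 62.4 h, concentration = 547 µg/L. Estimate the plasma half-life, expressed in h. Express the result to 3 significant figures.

26.5 h

k = ln(C₁/C₂) / (t₂ − t₁) = ln(1520/547) / (62.4 − 23.3)
  = 1.022 / 39.10 = 0.02614 h⁻¹
t½ = ln2 / k = 0.693147 / 0.02614 = 26.52 h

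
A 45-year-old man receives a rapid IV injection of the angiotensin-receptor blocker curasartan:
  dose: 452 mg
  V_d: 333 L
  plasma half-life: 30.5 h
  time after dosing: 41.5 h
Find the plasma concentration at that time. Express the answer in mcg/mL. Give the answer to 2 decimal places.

0.53 mcg/mL

C₀ = Dose / Vd = 452.0 / 333 = 1.357 mg/L
k = ln2 / t½ = 0.693147 / 30.5 = 0.02273 h⁻¹
C = C₀ · e^(−k·t) = 1.357 × e^(−0.02273 × 41.5)
  = 1.357 × 0.3893 = 0.5283 mg/L
(0.5283 mg/L = 0.5283 mcg/mL)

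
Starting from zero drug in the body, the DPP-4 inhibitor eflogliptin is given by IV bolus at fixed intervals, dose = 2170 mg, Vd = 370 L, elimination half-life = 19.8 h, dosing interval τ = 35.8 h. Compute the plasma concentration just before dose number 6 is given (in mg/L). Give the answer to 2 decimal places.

C₀ per dose = Dose / Vd = 2170 / 370 = 5.865 mg/L
k = ln2 / t½ = 0.693147 / 19.8 = 0.03501 h⁻¹
Fraction remaining after one interval: r = e^(−kτ) = e^(−0.03501 × 35.8) = 0.2855
Before dose 6, 5 doses have been given (aged 1τ, 2τ, 3τ, 4τ, 5τ).
C_trough = C₀ × (r + r² + … + r^5) = C₀ × r(1−r^5)/(1−r)
        = 5.865 × 0.2855 × (1 − 0.001897) / (1 − 0.2855) = 2.339 mg/L

2.34 mg/L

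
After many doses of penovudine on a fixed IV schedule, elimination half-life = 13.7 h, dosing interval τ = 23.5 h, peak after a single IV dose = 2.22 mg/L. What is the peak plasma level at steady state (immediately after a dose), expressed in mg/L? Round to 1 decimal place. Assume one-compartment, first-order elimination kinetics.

3.2 mg/L

k = ln2 / t½ = 0.693147 / 13.7 = 0.05059 h⁻¹
e^(−kτ) = e^(−0.05059 × 23.5) = 0.3046
Accumulation ratio R = 1 / (1 − e^(−kτ)) = 1 / (1 − 0.3046) = 1.438
Steady-state peak = C₀ × R = 2.22 × 1.438 = 3.192 mg/L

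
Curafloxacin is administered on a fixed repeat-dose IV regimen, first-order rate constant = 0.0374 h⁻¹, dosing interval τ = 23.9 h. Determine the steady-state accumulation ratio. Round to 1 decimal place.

e^(−kτ) = e^(−0.03740 × 23.9) = 0.4091
Accumulation ratio R = 1 / (1 − e^(−kτ)) = 1 / (1 − 0.4091) = 1.692

1.7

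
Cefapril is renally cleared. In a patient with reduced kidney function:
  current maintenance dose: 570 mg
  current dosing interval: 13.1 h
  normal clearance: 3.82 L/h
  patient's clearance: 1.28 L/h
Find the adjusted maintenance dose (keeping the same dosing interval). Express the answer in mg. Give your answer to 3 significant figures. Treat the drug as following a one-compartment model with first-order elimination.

To keep the same average steady-state level, dosing rate must scale with clearance.
CL ratio = 1.28 / 3.82 = 0.3351
New dose (same interval) = 570 × 0.3351 = 191.0 mg

191 mg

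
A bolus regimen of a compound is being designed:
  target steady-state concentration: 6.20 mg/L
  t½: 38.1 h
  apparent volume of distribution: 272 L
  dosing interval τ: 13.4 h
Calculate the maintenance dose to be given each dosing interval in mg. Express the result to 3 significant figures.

k = ln2 / t½ = 0.693147 / 38.1 = 0.01819 h⁻¹
CL = k × Vd = 0.01819 × 272 = 4.948 L/h
At steady state, Dose/τ = Css × CL.
Dose = Css × CL × τ = 6.20 × 4.948 × 13.4 = 411.1 mg

411 mg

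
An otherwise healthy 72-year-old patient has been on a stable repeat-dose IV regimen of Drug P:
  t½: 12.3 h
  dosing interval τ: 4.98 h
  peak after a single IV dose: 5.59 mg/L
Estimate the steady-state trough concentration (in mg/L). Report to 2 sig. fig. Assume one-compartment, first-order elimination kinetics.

k = ln2 / t½ = 0.693147 / 12.3 = 0.05635 h⁻¹
e^(−kτ) = e^(−0.05635 × 4.98) = 0.7553
Accumulation ratio R = 1 / (1 − e^(−kτ)) = 1 / (1 − 0.7553) = 4.087
Steady-state trough = C₀ × R × e^(−kτ) = 5.59 × 4.087 × 0.7553 = 17.26 mg/L

17 mg/L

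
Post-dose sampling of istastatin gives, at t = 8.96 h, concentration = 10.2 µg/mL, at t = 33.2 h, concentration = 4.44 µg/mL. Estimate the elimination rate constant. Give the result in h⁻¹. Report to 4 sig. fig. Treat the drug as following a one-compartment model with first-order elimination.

0.03431 h⁻¹

k = ln(C₁/C₂) / (t₂ − t₁) = ln(10.2/4.44) / (33.2 − 8.96)
  = 0.8317 / 24.24 = 0.03431 h⁻¹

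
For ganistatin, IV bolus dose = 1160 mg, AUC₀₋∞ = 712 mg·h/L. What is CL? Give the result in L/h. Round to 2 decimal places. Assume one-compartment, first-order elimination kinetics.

1.63 L/h

CL = Dose / AUC = 1160 / 712 = 1.629 L/h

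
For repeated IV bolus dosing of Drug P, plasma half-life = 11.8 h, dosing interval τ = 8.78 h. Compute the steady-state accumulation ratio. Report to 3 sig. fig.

k = ln2 / t½ = 0.693147 / 11.8 = 0.05874 h⁻¹
e^(−kτ) = e^(−0.05874 × 8.78) = 0.5971
Accumulation ratio R = 1 / (1 − e^(−kτ)) = 1 / (1 − 0.5971) = 2.482

2.48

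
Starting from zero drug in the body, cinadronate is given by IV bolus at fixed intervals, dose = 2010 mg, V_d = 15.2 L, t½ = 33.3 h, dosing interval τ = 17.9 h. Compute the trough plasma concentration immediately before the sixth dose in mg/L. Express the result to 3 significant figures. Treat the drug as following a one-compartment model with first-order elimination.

247 mg/L

C₀ per dose = Dose / Vd = 2010 / 15.2 = 132.2 mg/L
k = ln2 / t½ = 0.693147 / 33.3 = 0.02082 h⁻¹
Fraction remaining after one interval: r = e^(−kτ) = e^(−0.02082 × 17.9) = 0.6889
Before dose 6, 5 doses have been given (aged 1τ, 2τ, 3τ, 4τ, 5τ).
C_trough = C₀ × (r + r² + … + r^5) = C₀ × r(1−r^5)/(1−r)
        = 132.2 × 0.6889 × (1 − 0.1552) / (1 − 0.6889) = 247.3 mg/L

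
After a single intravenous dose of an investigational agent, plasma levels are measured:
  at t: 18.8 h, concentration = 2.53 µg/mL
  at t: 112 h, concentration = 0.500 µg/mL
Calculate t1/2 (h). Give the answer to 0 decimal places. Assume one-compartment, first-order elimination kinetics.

40 h

k = ln(C₁/C₂) / (t₂ − t₁) = ln(2.53/0.500) / (112 − 18.8)
  = 1.621 / 93.20 = 0.01739 h⁻¹
t½ = ln2 / k = 0.693147 / 0.01739 = 39.86 h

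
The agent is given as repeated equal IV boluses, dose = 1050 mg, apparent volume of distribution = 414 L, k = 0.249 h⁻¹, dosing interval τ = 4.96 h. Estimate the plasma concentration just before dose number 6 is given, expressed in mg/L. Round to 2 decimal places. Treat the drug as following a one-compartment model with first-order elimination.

C₀ per dose = Dose / Vd = 1050 / 414 = 2.536 mg/L
Fraction remaining after one interval: r = e^(−kτ) = e^(−0.2490 × 4.96) = 0.2908
Before dose 6, 5 doses have been given (aged 1τ, 2τ, 3τ, 4τ, 5τ).
C_trough = C₀ × (r + r² + … + r^5) = C₀ × r(1−r^5)/(1−r)
        = 2.536 × 0.2908 × (1 − 0.002080) / (1 − 0.2908) = 1.038 mg/L

1.04 mg/L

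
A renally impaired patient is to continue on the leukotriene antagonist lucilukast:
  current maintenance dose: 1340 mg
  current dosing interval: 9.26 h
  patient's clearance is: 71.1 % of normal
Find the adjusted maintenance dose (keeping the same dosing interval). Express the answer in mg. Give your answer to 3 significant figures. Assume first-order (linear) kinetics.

To keep the same average steady-state level, dosing rate must scale with clearance.
CL ratio = 71.1 / 100 = 0.7110
New dose (same interval) = 1340 × 0.7110 = 952.7 mg

953 mg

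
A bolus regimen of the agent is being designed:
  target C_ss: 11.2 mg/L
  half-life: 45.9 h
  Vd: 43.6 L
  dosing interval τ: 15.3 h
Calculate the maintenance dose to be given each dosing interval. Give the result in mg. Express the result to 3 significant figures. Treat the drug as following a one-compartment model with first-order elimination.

k = ln2 / t½ = 0.693147 / 45.9 = 0.01510 h⁻¹
CL = k × Vd = 0.01510 × 43.6 = 0.6584 L/h
At steady state, Dose/τ = Css × CL.
Dose = Css × CL × τ = 11.2 × 0.6584 × 15.3 = 112.8 mg

113 mg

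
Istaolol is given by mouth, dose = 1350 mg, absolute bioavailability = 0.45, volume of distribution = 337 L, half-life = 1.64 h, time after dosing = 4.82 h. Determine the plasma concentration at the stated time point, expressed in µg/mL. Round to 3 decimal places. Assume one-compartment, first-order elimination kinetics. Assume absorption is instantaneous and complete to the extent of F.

0.235 µg/mL

Amount reaching circulation = F × Dose = 0.45 × 1350 = 607.5 mg
C₀ = F·Dose / Vd = 607.5 / 337 = 1.803 mg/L
k = ln2 / t½ = 0.693147 / 1.64 = 0.4227 h⁻¹
C = C₀ · e^(−k·t) = 1.803 × e^(−0.4227 × 4.82)
  = 1.803 × 0.1304 = 0.2351 mg/L
(0.2351 mg/L = 0.2351 µg/mL)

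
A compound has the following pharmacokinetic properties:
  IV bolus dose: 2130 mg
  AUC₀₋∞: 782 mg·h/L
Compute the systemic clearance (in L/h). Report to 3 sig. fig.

2.72 L/h

CL = Dose / AUC = 2130 / 782 = 2.724 L/h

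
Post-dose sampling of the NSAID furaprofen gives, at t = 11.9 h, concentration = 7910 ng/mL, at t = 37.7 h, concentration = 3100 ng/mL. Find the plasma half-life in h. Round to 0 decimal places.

k = ln(C₁/C₂) / (t₂ − t₁) = ln(7910/3100) / (37.7 − 11.9)
  = 0.9367 / 25.80 = 0.03631 h⁻¹
t½ = ln2 / k = 0.693147 / 0.03631 = 19.09 h

19 h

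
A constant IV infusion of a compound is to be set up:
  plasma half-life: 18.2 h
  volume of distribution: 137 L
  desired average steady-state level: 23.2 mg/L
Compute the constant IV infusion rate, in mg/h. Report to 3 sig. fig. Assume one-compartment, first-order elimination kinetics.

121 mg/h

k = ln2 / t½ = 0.693147 / 18.2 = 0.03809 h⁻¹
CL = k × Vd = 0.03809 × 137 = 5.218 L/h
At steady state, infusion rate R₀ = Css × CL = 23.2 × 5.218 = 121.1 mg/h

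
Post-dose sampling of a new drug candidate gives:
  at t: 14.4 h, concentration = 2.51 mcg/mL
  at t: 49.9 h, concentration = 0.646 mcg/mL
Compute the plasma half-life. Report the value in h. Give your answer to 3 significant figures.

18.1 h

k = ln(C₁/C₂) / (t₂ − t₁) = ln(2.51/0.646) / (49.9 − 14.4)
  = 1.357 / 35.50 = 0.03823 h⁻¹
t½ = ln2 / k = 0.693147 / 0.03823 = 18.13 h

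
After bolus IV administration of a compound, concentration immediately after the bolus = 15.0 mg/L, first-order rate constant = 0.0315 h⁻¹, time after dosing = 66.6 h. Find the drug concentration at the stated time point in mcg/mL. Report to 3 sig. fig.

1.84 mcg/mL

C = C₀ · e^(−k·t) = 15.00 × e^(−0.03150 × 66.6)
  = 15.00 × 0.1227 = 1.841 mg/L
(1.841 mg/L = 1.841 mcg/mL)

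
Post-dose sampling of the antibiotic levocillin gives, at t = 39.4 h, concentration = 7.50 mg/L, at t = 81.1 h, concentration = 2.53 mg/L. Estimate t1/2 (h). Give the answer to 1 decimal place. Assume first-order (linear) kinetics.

k = ln(C₁/C₂) / (t₂ − t₁) = ln(7.50/2.53) / (81.1 − 39.4)
  = 1.087 / 41.70 = 0.02607 h⁻¹
t½ = ln2 / k = 0.693147 / 0.02607 = 26.59 h

26.6 h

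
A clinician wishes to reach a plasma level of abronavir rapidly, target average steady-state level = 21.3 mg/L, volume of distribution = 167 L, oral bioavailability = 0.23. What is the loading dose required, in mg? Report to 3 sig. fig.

15500 mg

LD = Css × Vd / F = 21.3 × 167 / 0.23 = 15470 mg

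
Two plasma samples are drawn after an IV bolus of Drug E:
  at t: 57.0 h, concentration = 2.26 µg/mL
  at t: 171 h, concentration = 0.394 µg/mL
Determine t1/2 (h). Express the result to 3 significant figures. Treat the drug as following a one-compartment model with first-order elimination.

45.2 h

k = ln(C₁/C₂) / (t₂ − t₁) = ln(2.26/0.394) / (171 − 57.0)
  = 1.747 / 114.0 = 0.01532 h⁻¹
t½ = ln2 / k = 0.693147 / 0.01532 = 45.24 h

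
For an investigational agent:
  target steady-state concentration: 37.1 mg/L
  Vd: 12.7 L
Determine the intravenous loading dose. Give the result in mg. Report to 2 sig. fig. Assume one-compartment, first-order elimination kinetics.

470 mg

LD = Css × Vd = 37.1 × 12.7 = 471.2 mg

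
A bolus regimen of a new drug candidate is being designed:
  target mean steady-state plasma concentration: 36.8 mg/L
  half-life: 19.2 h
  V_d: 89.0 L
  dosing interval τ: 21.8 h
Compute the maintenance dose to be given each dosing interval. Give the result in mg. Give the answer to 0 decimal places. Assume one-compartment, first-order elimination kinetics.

k = ln2 / t½ = 0.693147 / 19.2 = 0.03610 h⁻¹
CL = k × Vd = 0.03610 × 89.0 = 3.213 L/h
At steady state, Dose/τ = Css × CL.
Dose = Css × CL × τ = 36.8 × 3.213 × 21.8 = 2578 mg

2578 mg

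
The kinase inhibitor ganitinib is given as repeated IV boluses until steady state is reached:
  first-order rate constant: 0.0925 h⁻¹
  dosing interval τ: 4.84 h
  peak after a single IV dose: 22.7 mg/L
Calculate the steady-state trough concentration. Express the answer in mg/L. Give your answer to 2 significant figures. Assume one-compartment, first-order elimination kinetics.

e^(−kτ) = e^(−0.09250 × 4.84) = 0.6391
Accumulation ratio R = 1 / (1 − e^(−kτ)) = 1 / (1 − 0.6391) = 2.771
Steady-state trough = C₀ × R × e^(−kτ) = 22.7 × 2.771 × 0.6391 = 40.20 mg/L

40 mg/L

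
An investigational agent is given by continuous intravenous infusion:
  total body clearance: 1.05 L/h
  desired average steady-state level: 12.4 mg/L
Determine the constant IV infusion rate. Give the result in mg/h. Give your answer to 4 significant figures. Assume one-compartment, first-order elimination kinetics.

At steady state, infusion rate R₀ = Css × CL = 12.4 × 1.050 = 13.02 mg/h

13.02 mg/h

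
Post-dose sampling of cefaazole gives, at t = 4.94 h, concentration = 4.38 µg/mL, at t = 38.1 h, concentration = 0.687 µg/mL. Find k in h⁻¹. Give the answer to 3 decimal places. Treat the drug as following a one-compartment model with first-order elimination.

0.056 h⁻¹

k = ln(C₁/C₂) / (t₂ − t₁) = ln(4.38/0.687) / (38.1 − 4.94)
  = 1.852 / 33.16 = 0.05585 h⁻¹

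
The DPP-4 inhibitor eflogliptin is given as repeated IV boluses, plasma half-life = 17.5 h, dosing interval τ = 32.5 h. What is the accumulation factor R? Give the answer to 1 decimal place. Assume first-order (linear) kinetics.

k = ln2 / t½ = 0.693147 / 17.5 = 0.03961 h⁻¹
e^(−kτ) = e^(−0.03961 × 32.5) = 0.2760
Accumulation ratio R = 1 / (1 − e^(−kτ)) = 1 / (1 − 0.2760) = 1.381

1.4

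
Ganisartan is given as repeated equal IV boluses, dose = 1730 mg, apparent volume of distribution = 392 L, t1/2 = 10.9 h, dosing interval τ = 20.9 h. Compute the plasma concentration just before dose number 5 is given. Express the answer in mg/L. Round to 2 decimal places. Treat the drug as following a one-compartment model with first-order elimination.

1.58 mg/L

C₀ per dose = Dose / Vd = 1730 / 392 = 4.413 mg/L
k = ln2 / t½ = 0.693147 / 10.9 = 0.06359 h⁻¹
Fraction remaining after one interval: r = e^(−kτ) = e^(−0.06359 × 20.9) = 0.2647
Before dose 5, 4 doses have been given (aged 1τ, 2τ, 3τ, 4τ).
C_trough = C₀ × (r + r² + … + r^4) = C₀ × r(1−r^4)/(1−r)
        = 4.413 × 0.2647 × (1 − 0.004909) / (1 − 0.2647) = 1.581 mg/L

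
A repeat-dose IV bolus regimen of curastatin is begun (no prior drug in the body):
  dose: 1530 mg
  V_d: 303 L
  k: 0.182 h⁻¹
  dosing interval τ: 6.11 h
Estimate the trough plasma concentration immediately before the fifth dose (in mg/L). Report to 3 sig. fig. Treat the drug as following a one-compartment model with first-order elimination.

2.45 mg/L

C₀ per dose = Dose / Vd = 1530 / 303 = 5.050 mg/L
Fraction remaining after one interval: r = e^(−kτ) = e^(−0.1820 × 6.11) = 0.3289
Before dose 5, 4 doses have been given (aged 1τ, 2τ, 3τ, 4τ).
C_trough = C₀ × (r + r² + … + r^4) = C₀ × r(1−r^4)/(1−r)
        = 5.050 × 0.3289 × (1 − 0.01170) / (1 − 0.3289) = 2.446 mg/L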